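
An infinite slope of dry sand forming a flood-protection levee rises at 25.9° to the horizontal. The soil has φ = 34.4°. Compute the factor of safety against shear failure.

For a dry cohesionless infinite slope the factor of safety is FS = tanφ / tanβ.
FS = tan34.4° / tan25.9° = 0.6847 / 0.4856 = 1.410

FS = 1.41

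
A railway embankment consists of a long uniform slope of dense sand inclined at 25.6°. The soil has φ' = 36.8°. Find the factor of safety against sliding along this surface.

FS = 1.56

For a dry cohesionless infinite slope the factor of safety is FS = tanφ' / tanβ.
FS = tan36.8° / tan25.6° = 0.7481 / 0.4791 = 1.561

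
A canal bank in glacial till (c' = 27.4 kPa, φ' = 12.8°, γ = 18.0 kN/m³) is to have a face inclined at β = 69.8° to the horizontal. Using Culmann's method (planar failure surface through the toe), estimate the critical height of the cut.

Culmann's analysis gives the critical failure plane at α_cr = (β + φ')/2 = (69.8 + 12.8)/2 = 41.3°, and the critical height
H_c = (4c'/γ) · sinβ cosφ' / [1 − cos(β − φ')]
    = (4·27.4/18.0) · sin69.8°·cos12.8° / [1 − cos(57.0°)]
    = 6.089 · 0.9385·0.9751 / [1 − 0.5446]
    = 6.089 · 0.9152 / 0.4554
    = 12.24 m

H_c = 12.24 m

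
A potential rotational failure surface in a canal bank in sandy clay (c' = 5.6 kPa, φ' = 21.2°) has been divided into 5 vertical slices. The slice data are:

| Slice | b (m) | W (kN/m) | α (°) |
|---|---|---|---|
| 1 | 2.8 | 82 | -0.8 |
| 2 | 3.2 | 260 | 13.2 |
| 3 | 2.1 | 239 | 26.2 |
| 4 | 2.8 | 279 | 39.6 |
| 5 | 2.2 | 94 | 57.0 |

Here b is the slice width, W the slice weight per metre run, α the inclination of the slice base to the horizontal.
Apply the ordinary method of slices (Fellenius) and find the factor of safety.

Ordinary method of slices: FS = Σ[c'·Δl_i + (W_i cosα_i)·tanφ'] / Σ W_i sinα_i, with Δl_i = b_i / cosα_i.
Slice 1: Δl = 2.8/cos(-0.8°) = 2.800 m; N'_1 = 82·cos(-0.8°) = 82.0; c'Δl = 15.68; W sinα = -1.1
Slice 2: Δl = 3.2/cos13.2° = 3.287 m; N'_2 = 260·cos13.2° = 253.1; c'Δl = 18.41; W sinα = 59.4
Slice 3: Δl = 2.1/cos26.2° = 2.340 m; N'_3 = 239·cos26.2° = 214.4; c'Δl = 13.11; W sinα = 105.5
Slice 4: Δl = 2.8/cos39.6° = 3.634 m; N'_4 = 279·cos39.6° = 215.0; c'Δl = 20.35; W sinα = 177.8
Slice 5: Δl = 2.2/cos57.0° = 4.039 m; N'_5 = 94·cos57.0° = 51.2; c'Δl = 22.62; W sinα = 78.8
Σc'Δl = 90.2 kN/m; ΣN' = 815.7 kN/m; ΣW sinα = 420.4 kN/m
Resisting = 90.2 + 815.7·tan21.2° = 90.2 + 316.4 = 406.6 kN/m
FS = 406.6 / 420.4 = 0.967

FS = 0.97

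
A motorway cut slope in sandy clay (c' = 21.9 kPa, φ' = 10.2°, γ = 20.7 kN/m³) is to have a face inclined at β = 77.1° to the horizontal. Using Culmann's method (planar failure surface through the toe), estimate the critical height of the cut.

Culmann's analysis gives the critical failure plane at α_cr = (β + φ')/2 = (77.1 + 10.2)/2 = 43.6°, and the critical height
H_c = (4c'/γ) · sinβ cosφ' / [1 − cos(β − φ')]
    = (4·21.9/20.7) · sin77.1°·cos10.2° / [1 − cos(66.9°)]
    = 4.232 · 0.9748·0.9842 / [1 − 0.3923]
    = 4.232 · 0.9594 / 0.6077
    = 6.68 m

H_c = 6.68 m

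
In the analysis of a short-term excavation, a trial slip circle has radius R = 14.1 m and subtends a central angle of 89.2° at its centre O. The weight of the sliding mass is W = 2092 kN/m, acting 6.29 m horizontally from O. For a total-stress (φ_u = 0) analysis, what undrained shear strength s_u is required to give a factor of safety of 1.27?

FS = s_u·L_a·R / (W·d), so s_u = FS·W·d / (L_a·R).
Arc length L_a = R·θ = 14.1·(89.2°·π/180) = 14.1·1.5568 = 21.95 m
s_u = 1.27·2092·6.29 / (21.95·14.1) = 16711.5 / 309.51 = 53.99 kPa

s_u = 54.0 kPa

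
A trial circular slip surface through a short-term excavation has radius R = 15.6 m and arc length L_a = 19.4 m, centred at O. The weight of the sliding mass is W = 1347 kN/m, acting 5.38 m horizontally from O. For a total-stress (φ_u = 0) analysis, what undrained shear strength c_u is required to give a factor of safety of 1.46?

FS = c_u·L_a·R / (W·d), so c_u = FS·W·d / (L_a·R).
c_u = 1.46·1347·5.38 / (19.40·15.6) = 10580.4 / 302.64 = 34.96 kPa

c_u = 35.0 kPa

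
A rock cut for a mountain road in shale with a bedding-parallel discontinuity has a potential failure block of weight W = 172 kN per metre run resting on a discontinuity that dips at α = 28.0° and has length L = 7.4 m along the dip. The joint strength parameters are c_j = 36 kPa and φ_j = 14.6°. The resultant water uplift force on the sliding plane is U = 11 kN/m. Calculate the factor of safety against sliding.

FS = 3.75

Resolving the block weight along and normal to the plane and applying the Mohr–Coulomb strength on the joint:
N' = W cosα − U = 172·cos28.0° − 11 = 140.9 kN/m
Driving force T = W sinα = 172·sin28.0° = 80.7 kN/m
Resisting force R = c_j·L + N'·tanφ_j = 36·7.4 + 140.9·tan14.6° = 266.4 + 36.7 = 303.1 kN/m
FS = R / T = 303.1 / 80.7 = 3.754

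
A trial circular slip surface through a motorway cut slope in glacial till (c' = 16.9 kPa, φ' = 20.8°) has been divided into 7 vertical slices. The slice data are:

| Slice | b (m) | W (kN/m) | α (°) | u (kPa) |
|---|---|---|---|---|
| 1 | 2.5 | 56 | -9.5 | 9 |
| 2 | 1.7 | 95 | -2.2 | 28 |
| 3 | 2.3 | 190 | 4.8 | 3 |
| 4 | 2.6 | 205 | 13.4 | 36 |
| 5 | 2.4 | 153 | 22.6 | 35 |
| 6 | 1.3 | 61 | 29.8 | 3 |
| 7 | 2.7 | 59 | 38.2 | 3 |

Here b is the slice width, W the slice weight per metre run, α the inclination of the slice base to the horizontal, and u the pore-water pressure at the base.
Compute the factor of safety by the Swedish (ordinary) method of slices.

FS = 2.69

Ordinary method of slices: FS = Σ[c'·Δl_i + (W_i cosα_i − u_i·Δl_i)·tanφ'] / Σ W_i sinα_i, with Δl_i = b_i / cosα_i.
Slice 1: Δl = 2.5/cos(-9.5°) = 2.535 m; N'_1 = 56·cos(-9.5°) − 9·2.535 = 32.4; c'Δl = 42.84; W sinα = -9.2
Slice 2: Δl = 1.7/cos(-2.2°) = 1.701 m; N'_2 = 95·cos(-2.2°) − 28·1.701 = 47.3; c'Δl = 28.75; W sinα = -3.6
Slice 3: Δl = 2.3/cos4.8° = 2.308 m; N'_3 = 190·cos4.8° − 3·2.308 = 182.4; c'Δl = 39.01; W sinα = 15.9
Slice 4: Δl = 2.6/cos13.4° = 2.673 m; N'_4 = 205·cos13.4° − 36·2.673 = 103.2; c'Δl = 45.17; W sinα = 47.5
Slice 5: Δl = 2.4/cos22.6° = 2.600 m; N'_5 = 153·cos22.6° − 35·2.600 = 50.3; c'Δl = 43.93; W sinα = 58.8
Slice 6: Δl = 1.3/cos29.8° = 1.498 m; N'_6 = 61·cos29.8° − 3·1.498 = 48.4; c'Δl = 25.32; W sinα = 30.3
Slice 7: Δl = 2.7/cos38.2° = 3.436 m; N'_7 = 59·cos38.2° − 3·3.436 = 36.1; c'Δl = 58.06; W sinα = 36.5
Σc'Δl = 283.1 kN/m; ΣN' = 500.1 kN/m; ΣW sinα = 176.1 kN/m
Resisting = 283.1 + 500.1·tan20.8° = 283.1 + 190.0 = 473.0 kN/m
FS = 473.0 / 176.1 = 2.686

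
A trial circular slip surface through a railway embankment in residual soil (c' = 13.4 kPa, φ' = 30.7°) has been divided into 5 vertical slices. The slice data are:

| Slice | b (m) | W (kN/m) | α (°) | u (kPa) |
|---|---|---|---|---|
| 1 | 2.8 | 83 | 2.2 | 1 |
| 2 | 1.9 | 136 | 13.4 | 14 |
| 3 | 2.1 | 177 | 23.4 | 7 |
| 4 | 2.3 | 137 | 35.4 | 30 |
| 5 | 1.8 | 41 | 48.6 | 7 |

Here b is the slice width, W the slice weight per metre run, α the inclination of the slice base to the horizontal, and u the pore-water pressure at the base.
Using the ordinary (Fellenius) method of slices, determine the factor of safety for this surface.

Ordinary method of slices: FS = Σ[c'·Δl_i + (W_i cosα_i − u_i·Δl_i)·tanφ'] / Σ W_i sinα_i, with Δl_i = b_i / cosα_i.
Slice 1: Δl = 2.8/cos2.2° = 2.802 m; N'_1 = 83·cos2.2° − 1·2.802 = 80.1; c'Δl = 37.55; W sinα = 3.2
Slice 2: Δl = 1.9/cos13.4° = 1.953 m; N'_2 = 136·cos13.4° − 14·1.953 = 105.0; c'Δl = 26.17; W sinα = 31.5
Slice 3: Δl = 2.1/cos23.4° = 2.288 m; N'_3 = 177·cos23.4° − 7·2.288 = 146.4; c'Δl = 30.66; W sinα = 70.3
Slice 4: Δl = 2.3/cos35.4° = 2.822 m; N'_4 = 137·cos35.4° − 30·2.822 = 27.0; c'Δl = 37.81; W sinα = 79.4
Slice 5: Δl = 1.8/cos48.6° = 2.722 m; N'_5 = 41·cos48.6° − 7·2.722 = 8.1; c'Δl = 36.47; W sinα = 30.8
Σc'Δl = 168.7 kN/m; ΣN' = 366.6 kN/m; ΣW sinα = 215.1 kN/m
Resisting = 168.7 + 366.6·tan30.7° = 168.7 + 217.7 = 386.3 kN/m
FS = 386.3 / 215.1 = 1.796

FS = 1.80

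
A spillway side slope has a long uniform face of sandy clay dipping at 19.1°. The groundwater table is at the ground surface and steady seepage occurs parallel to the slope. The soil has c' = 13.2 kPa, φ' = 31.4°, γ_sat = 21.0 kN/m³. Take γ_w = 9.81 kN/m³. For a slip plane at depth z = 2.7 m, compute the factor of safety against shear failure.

With seepage parallel to the slope and the water table at the surface, the effective normal stress on the slip plane uses the buoyant unit weight γ' = γ_sat − γ_w while the driving shear stress uses γ_sat:
FS = [c' + γ' z cos²β tanφ'] / [γ_sat z sinβ cosβ]
γ' = 21.0 − 9.81 = 11.19 kN/m³
Numerator = 13.2 + 11.19·2.7·cos²19.1°·tan31.4° = 13.2 + 11.19·2.7·0.8929·0.6104 = 29.667 kPa
Denominator = 21.0·2.7·sin19.1°·cos19.1° = 21.0·2.7·0.3272·0.9449 = 17.532 kPa
FS = 29.667 / 17.532 = 1.692

FS = 1.69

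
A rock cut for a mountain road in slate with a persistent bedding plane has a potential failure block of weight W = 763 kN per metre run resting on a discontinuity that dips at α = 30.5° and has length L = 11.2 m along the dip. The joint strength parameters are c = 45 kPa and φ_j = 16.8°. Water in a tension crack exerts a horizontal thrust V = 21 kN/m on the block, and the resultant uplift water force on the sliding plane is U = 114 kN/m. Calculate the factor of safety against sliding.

Resolving the block weight along and normal to the plane and applying the Mohr–Coulomb strength on the joint:
N' = W cosα − U − V sinα = 763·cos30.5° − 114 − 21·sin30.5° = 532.8 kN/m
Driving force T = W sinα + V cosα = 763·sin30.5° + 21·cos30.5° = 405.3 kN/m
Resisting force R = c·L + N'·tanφ_j = 45·11.2 + 532.8·tan16.8° = 504.0 + 160.9 = 664.9 kN/m
FS = R / T = 664.9 / 405.3 = 1.640

FS = 1.64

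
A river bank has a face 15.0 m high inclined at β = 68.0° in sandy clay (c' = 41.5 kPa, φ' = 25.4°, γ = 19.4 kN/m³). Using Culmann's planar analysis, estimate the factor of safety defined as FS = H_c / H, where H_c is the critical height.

H_c = (4c'/γ) · sinβ cosφ' / [1 − cos(β − φ')]
    = (4·41.5/19.4) · sin68.0°·cos25.4° / [1 − cos42.6°]
    = 8.557 · 0.8376 / 0.2639 = 27.16 m
FS = H_c / H = 27.16 / 15.0 = 1.810

FS = 1.81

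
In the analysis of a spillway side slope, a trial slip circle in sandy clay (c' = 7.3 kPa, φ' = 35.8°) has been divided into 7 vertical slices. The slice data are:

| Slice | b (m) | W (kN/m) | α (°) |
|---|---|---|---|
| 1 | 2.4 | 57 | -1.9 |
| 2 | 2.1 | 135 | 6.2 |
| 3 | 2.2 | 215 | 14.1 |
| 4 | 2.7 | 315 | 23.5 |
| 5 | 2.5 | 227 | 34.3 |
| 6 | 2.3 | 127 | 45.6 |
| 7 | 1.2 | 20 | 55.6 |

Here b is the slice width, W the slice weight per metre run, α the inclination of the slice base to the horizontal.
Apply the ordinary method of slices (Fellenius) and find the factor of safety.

FS = 1.96

Ordinary method of slices: FS = Σ[c'·Δl_i + (W_i cosα_i)·tanφ'] / Σ W_i sinα_i, with Δl_i = b_i / cosα_i.
Slice 1: Δl = 2.4/cos(-1.9°) = 2.401 m; N'_1 = 57·cos(-1.9°) = 57.0; c'Δl = 17.53; W sinα = -1.9
Slice 2: Δl = 2.1/cos6.2° = 2.112 m; N'_2 = 135·cos6.2° = 134.2; c'Δl = 15.42; W sinα = 14.6
Slice 3: Δl = 2.2/cos14.1° = 2.268 m; N'_3 = 215·cos14.1° = 208.5; c'Δl = 16.56; W sinα = 52.4
Slice 4: Δl = 2.7/cos23.5° = 2.944 m; N'_4 = 315·cos23.5° = 288.9; c'Δl = 21.49; W sinα = 125.6
Slice 5: Δl = 2.5/cos34.3° = 3.026 m; N'_5 = 227·cos34.3° = 187.5; c'Δl = 22.09; W sinα = 127.9
Slice 6: Δl = 2.3/cos45.6° = 3.287 m; N'_6 = 127·cos45.6° = 88.9; c'Δl = 24.00; W sinα = 90.7
Slice 7: Δl = 1.2/cos55.6° = 2.124 m; N'_7 = 20·cos55.6° = 11.3; c'Δl = 15.51; W sinα = 16.5
Σc'Δl = 132.6 kN/m; ΣN' = 976.3 kN/m; ΣW sinα = 425.8 kN/m
Resisting = 132.6 + 976.3·tan35.8° = 132.6 + 704.1 = 836.7 kN/m
FS = 836.7 / 425.8 = 1.965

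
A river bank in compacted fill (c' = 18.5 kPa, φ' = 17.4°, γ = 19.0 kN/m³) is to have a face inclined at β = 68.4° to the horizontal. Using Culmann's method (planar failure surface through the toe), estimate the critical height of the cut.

Culmann's analysis gives the critical failure plane at α_cr = (β + φ')/2 = (68.4 + 17.4)/2 = 42.9°, and the critical height
H_c = (4c'/γ) · sinβ cosφ' / [1 − cos(β − φ')]
    = (4·18.5/19.0) · sin68.4°·cos17.4° / [1 − cos(51.0°)]
    = 3.895 · 0.9298·0.9542 / [1 − 0.6293]
    = 3.895 · 0.8872 / 0.3707
    = 9.32 m

H_c = 9.32 m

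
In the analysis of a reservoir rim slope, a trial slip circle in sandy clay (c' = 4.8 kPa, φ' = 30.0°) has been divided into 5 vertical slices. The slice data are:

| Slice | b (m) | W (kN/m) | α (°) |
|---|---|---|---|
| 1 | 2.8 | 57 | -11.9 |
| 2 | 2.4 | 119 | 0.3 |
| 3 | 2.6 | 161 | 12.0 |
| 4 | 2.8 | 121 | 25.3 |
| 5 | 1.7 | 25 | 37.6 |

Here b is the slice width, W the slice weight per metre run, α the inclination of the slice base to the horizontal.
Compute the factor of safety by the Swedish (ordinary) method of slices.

FS = 3.69

Ordinary method of slices: FS = Σ[c'·Δl_i + (W_i cosα_i)·tanφ'] / Σ W_i sinα_i, with Δl_i = b_i / cosα_i.
Slice 1: Δl = 2.8/cos(-11.9°) = 2.861 m; N'_1 = 57·cos(-11.9°) = 55.8; c'Δl = 13.74; W sinα = -11.8
Slice 2: Δl = 2.4/cos0.3° = 2.400 m; N'_2 = 119·cos0.3° = 119.0; c'Δl = 11.52; W sinα = 0.6
Slice 3: Δl = 2.6/cos12.0° = 2.658 m; N'_3 = 161·cos12.0° = 157.5; c'Δl = 12.76; W sinα = 33.5
Slice 4: Δl = 2.8/cos25.3° = 3.097 m; N'_4 = 121·cos25.3° = 109.4; c'Δl = 14.87; W sinα = 51.7
Slice 5: Δl = 1.7/cos37.6° = 2.146 m; N'_5 = 25·cos37.6° = 19.8; c'Δl = 10.30; W sinα = 15.3
Σc'Δl = 63.2 kN/m; ΣN' = 461.5 kN/m; ΣW sinα = 89.3 kN/m
Resisting = 63.2 + 461.5·tan30.0° = 63.2 + 266.4 = 329.6 kN/m
FS = 329.6 / 89.3 = 3.691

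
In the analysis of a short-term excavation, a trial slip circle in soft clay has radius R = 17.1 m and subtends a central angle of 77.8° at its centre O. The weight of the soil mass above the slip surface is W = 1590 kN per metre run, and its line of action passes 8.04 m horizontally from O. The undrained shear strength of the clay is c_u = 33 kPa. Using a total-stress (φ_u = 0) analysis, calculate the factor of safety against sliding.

FS = 1.02

Taking moments about the centre O, the resisting moment is provided by the undrained shear strength acting along the arc:
Arc length L_a = R·θ = 17.1·(77.8°·π/180) = 17.1·1.3579 = 23.22 m
M_R = c_u·L_a·R = 33·23.22·17.1 = 13102.8 kN·m/m
M_D = W·d = 1590·8.04 = 12783.6 kN·m/m
FS = M_R / M_D = 13102.8 / 12783.6 = 1.025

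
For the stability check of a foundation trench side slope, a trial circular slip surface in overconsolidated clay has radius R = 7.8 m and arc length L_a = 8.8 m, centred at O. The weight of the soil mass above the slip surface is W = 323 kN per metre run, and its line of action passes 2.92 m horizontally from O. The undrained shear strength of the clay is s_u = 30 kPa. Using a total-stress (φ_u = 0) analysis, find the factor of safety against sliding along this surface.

FS = 2.18

Taking moments about the centre O, the resisting moment is provided by the undrained shear strength acting along the arc:
M_R = s_u·L_a·R = 30·8.80·7.8 = 2059.2 kN·m/m
M_D = W·d = 323·2.92 = 943.2 kN·m/m
FS = M_R / M_D = 2059.2 / 943.2 = 2.183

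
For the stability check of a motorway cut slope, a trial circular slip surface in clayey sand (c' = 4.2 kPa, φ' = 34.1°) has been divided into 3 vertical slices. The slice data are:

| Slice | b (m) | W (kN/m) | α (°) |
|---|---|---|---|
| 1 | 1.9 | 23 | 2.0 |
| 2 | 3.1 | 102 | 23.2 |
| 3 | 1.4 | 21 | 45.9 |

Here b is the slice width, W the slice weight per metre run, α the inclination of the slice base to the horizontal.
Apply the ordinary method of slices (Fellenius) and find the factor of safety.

Ordinary method of slices: FS = Σ[c'·Δl_i + (W_i cosα_i)·tanφ'] / Σ W_i sinα_i, with Δl_i = b_i / cosα_i.
Slice 1: Δl = 1.9/cos2.0° = 1.901 m; N'_1 = 23·cos2.0° = 23.0; c'Δl = 7.98; W sinα = 0.8
Slice 2: Δl = 3.1/cos23.2° = 3.373 m; N'_2 = 102·cos23.2° = 93.8; c'Δl = 14.17; W sinα = 40.2
Slice 3: Δl = 1.4/cos45.9° = 2.012 m; N'_3 = 21·cos45.9° = 14.6; c'Δl = 8.45; W sinα = 15.1
Σc'Δl = 30.6 kN/m; ΣN' = 131.4 kN/m; ΣW sinα = 56.1 kN/m
Resisting = 30.6 + 131.4·tan34.1° = 30.6 + 88.9 = 119.5 kN/m
FS = 119.5 / 56.1 = 2.132

FS = 2.13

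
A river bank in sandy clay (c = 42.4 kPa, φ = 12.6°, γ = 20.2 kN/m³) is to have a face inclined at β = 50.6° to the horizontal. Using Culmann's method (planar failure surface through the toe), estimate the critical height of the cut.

H_c = 29.87 m

Culmann's analysis gives the critical failure plane at α_cr = (β + φ)/2 = (50.6 + 12.6)/2 = 31.6°, and the critical height
H_c = (4c/γ) · sinβ cosφ / [1 − cos(β − φ)]
    = (4·42.4/20.2) · sin50.6°·cos12.6° / [1 − cos(38.0°)]
    = 8.396 · 0.7727·0.9759 / [1 − 0.7880]
    = 8.396 · 0.7541 / 0.2120
    = 29.87 m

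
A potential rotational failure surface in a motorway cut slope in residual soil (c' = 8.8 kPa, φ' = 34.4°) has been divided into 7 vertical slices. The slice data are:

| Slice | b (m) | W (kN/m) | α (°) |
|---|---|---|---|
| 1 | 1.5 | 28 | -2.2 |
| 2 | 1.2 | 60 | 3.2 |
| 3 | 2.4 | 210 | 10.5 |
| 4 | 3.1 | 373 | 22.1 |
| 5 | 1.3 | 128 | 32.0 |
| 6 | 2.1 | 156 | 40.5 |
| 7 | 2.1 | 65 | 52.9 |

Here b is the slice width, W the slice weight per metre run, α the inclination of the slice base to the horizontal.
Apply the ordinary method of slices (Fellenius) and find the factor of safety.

Ordinary method of slices: FS = Σ[c'·Δl_i + (W_i cosα_i)·tanφ'] / Σ W_i sinα_i, with Δl_i = b_i / cosα_i.
Slice 1: Δl = 1.5/cos(-2.2°) = 1.501 m; N'_1 = 28·cos(-2.2°) = 28.0; c'Δl = 13.21; W sinα = -1.1
Slice 2: Δl = 1.2/cos3.2° = 1.202 m; N'_2 = 60·cos3.2° = 59.9; c'Δl = 10.58; W sinα = 3.3
Slice 3: Δl = 2.4/cos10.5° = 2.441 m; N'_3 = 210·cos10.5° = 206.5; c'Δl = 21.48; W sinα = 38.3
Slice 4: Δl = 3.1/cos22.1° = 3.346 m; N'_4 = 373·cos22.1° = 345.6; c'Δl = 29.44; W sinα = 140.3
Slice 5: Δl = 1.3/cos32.0° = 1.533 m; N'_5 = 128·cos32.0° = 108.6; c'Δl = 13.49; W sinα = 67.8
Slice 6: Δl = 2.1/cos40.5° = 2.762 m; N'_6 = 156·cos40.5° = 118.6; c'Δl = 24.30; W sinα = 101.3
Slice 7: Δl = 2.1/cos52.9° = 3.481 m; N'_7 = 65·cos52.9° = 39.2; c'Δl = 30.64; W sinα = 51.8
Σc'Δl = 143.1 kN/m; ΣN' = 906.3 kN/m; ΣW sinα = 401.9 kN/m
Resisting = 143.1 + 906.3·tan34.4° = 143.1 + 620.6 = 763.7 kN/m
FS = 763.7 / 401.9 = 1.900

FS = 1.90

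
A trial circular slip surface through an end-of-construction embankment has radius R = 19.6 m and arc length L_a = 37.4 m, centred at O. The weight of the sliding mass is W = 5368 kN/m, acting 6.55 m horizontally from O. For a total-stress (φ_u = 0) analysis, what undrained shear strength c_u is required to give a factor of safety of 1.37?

FS = c_u·L_a·R / (W·d), so c_u = FS·W·d / (L_a·R).
c_u = 1.37·5368·6.55 / (37.40·19.6) = 48169.7 / 733.04 = 65.71 kPa

c_u = 65.7 kPa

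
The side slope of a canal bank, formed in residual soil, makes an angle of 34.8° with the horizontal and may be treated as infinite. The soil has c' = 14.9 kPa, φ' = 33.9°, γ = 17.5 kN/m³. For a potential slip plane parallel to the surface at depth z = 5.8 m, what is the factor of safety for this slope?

For an infinite slope with a slip plane parallel to the surface (no pore pressure): FS = [c' + γz cos²β tanφ'] / [γz sinβ cosβ].
γz = 17.5·5.8 = 101.50 kN/m²
Numerator = 14.9 + 101.50·cos²34.8°·tan33.9° = 14.9 + 101.50·0.6743·0.6720 = 60.890 kPa
Denominator = 101.50·sin34.8°·cos34.8° = 101.50·0.5707·0.8211 = 47.567 kPa
FS = 60.890 / 47.567 = 1.280

FS = 1.28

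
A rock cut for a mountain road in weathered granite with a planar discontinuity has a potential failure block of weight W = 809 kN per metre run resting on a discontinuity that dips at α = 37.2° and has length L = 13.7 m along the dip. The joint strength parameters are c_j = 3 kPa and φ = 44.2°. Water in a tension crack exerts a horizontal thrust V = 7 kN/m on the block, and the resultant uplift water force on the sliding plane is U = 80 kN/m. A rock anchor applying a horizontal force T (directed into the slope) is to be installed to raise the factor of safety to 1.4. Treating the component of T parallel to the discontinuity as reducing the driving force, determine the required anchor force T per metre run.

T = 63 kN/m

Resolving forces along and normal to the sliding plane, with the horizontal anchor force T adding T·sinα to the effective normal force and T·cosα acting up the plane against the driving force:
FS = [c_jL + (W cosα − U − V sinα + T sinα) tanφ] / [W sinα + V cosα − T cosα]
Without the anchor: N' = 560.2 kN/m, driving T_d = 494.7 kN/m, resisting R = 3·13.7 + 560.2·tan44.2° = 585.8 kN/m, FS = 1.18.
Setting FS = 1.4 and solving for T:
1.4·(494.7 − T cos37.2°) = 585.8 + T sin37.2°·tan44.2°
T·(sin37.2°·tan44.2° + 1.4·cos37.2°) = 1.4·494.7 − 585.8
T·(0.6046·0.9725 + 1.4·0.7965) = 692.6 − 585.8 = 106.7
T·1.7031 = 106.7
T = 62.7 kN/m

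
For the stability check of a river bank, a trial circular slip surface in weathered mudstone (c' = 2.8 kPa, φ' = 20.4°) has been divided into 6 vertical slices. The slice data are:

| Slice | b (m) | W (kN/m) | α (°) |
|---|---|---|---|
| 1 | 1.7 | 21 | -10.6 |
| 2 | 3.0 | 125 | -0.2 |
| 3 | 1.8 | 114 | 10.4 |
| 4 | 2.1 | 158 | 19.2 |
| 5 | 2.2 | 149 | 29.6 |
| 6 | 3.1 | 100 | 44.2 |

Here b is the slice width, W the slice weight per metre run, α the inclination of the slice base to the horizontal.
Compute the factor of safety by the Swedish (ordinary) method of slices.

FS = 1.28

Ordinary method of slices: FS = Σ[c'·Δl_i + (W_i cosα_i)·tanφ'] / Σ W_i sinα_i, with Δl_i = b_i / cosα_i.
Slice 1: Δl = 1.7/cos(-10.6°) = 1.730 m; N'_1 = 21·cos(-10.6°) = 20.6; c'Δl = 4.84; W sinα = -3.9
Slice 2: Δl = 3.0/cos(-0.2°) = 3.000 m; N'_2 = 125·cos(-0.2°) = 125.0; c'Δl = 8.40; W sinα = -0.4
Slice 3: Δl = 1.8/cos10.4° = 1.830 m; N'_3 = 114·cos10.4° = 112.1; c'Δl = 5.12; W sinα = 20.6
Slice 4: Δl = 2.1/cos19.2° = 2.224 m; N'_4 = 158·cos19.2° = 149.2; c'Δl = 6.23; W sinα = 52.0
Slice 5: Δl = 2.2/cos29.6° = 2.530 m; N'_5 = 149·cos29.6° = 129.6; c'Δl = 7.08; W sinα = 73.6
Slice 6: Δl = 3.1/cos44.2° = 4.324 m; N'_6 = 100·cos44.2° = 71.7; c'Δl = 12.11; W sinα = 69.7
Σc'Δl = 43.8 kN/m; ΣN' = 608.2 kN/m; ΣW sinα = 211.6 kN/m
Resisting = 43.8 + 608.2·tan20.4° = 43.8 + 226.2 = 270.0 kN/m
FS = 270.0 / 211.6 = 1.276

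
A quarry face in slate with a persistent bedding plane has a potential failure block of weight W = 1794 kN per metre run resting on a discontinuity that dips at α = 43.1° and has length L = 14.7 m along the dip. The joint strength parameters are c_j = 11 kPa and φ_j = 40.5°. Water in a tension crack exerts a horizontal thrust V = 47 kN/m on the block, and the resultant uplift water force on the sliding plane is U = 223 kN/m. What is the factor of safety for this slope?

Resolving the block weight along and normal to the plane and applying the Mohr–Coulomb strength on the joint:
N' = W cosα − U − V sinα = 1794·cos43.1° − 223 − 47·sin43.1° = 1054.8 kN/m
Driving force T = W sinα + V cosα = 1794·sin43.1° + 47·cos43.1° = 1260.1 kN/m
Resisting force R = c_j·L + N'·tanφ_j = 11·14.7 + 1054.8·tan40.5° = 161.7 + 900.9 = 1062.6 kN/m
FS = R / T = 1062.6 / 1260.1 = 0.843

FS = 0.84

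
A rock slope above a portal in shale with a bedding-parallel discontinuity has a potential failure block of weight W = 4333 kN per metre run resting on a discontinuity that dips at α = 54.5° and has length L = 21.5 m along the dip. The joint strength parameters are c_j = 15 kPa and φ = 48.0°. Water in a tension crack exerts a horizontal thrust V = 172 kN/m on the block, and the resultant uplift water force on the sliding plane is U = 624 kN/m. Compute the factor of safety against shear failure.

Resolving the block weight along and normal to the plane and applying the Mohr–Coulomb strength on the joint:
N' = W cosα − U − V sinα = 4333·cos54.5° − 624 − 172·sin54.5° = 1752.2 kN/m
Driving force T = W sinα + V cosα = 4333·sin54.5° + 172·cos54.5° = 3627.4 kN/m
Resisting force R = c_j·L + N'·tanφ = 15·21.5 + 1752.2·tan48.0° = 322.5 + 1946.0 = 2268.5 kN/m
FS = R / T = 2268.5 / 3627.4 = 0.625

FS = 0.63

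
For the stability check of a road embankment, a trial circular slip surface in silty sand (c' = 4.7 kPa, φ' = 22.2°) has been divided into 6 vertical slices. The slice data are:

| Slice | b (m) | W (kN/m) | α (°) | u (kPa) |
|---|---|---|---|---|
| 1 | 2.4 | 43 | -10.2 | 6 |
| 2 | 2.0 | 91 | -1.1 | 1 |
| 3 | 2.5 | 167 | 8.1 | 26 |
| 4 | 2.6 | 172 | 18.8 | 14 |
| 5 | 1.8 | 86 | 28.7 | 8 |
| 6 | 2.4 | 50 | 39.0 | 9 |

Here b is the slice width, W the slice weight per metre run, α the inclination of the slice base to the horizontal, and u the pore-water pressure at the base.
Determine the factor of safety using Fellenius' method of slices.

Ordinary method of slices: FS = Σ[c'·Δl_i + (W_i cosα_i − u_i·Δl_i)·tanφ'] / Σ W_i sinα_i, with Δl_i = b_i / cosα_i.
Slice 1: Δl = 2.4/cos(-10.2°) = 2.439 m; N'_1 = 43·cos(-10.2°) − 6·2.439 = 27.7; c'Δl = 11.46; W sinα = -7.6
Slice 2: Δl = 2.0/cos(-1.1°) = 2.000 m; N'_2 = 91·cos(-1.1°) − 1·2.000 = 89.0; c'Δl = 9.40; W sinα = -1.7
Slice 3: Δl = 2.5/cos8.1° = 2.525 m; N'_3 = 167·cos8.1° − 26·2.525 = 99.7; c'Δl = 11.87; W sinα = 23.5
Slice 4: Δl = 2.6/cos18.8° = 2.747 m; N'_4 = 172·cos18.8° − 14·2.747 = 124.4; c'Δl = 12.91; W sinα = 55.4
Slice 5: Δl = 1.8/cos28.7° = 2.052 m; N'_5 = 86·cos28.7° − 8·2.052 = 59.0; c'Δl = 9.64; W sinα = 41.3
Slice 6: Δl = 2.4/cos39.0° = 3.088 m; N'_6 = 50·cos39.0° − 9·3.088 = 11.1; c'Δl = 14.51; W sinα = 31.5
Σc'Δl = 69.8 kN/m; ΣN' = 410.8 kN/m; ΣW sinα = 142.4 kN/m
Resisting = 69.8 + 410.8·tan22.2° = 69.8 + 167.6 = 237.4 kN/m
FS = 237.4 / 142.4 = 1.668

FS = 1.67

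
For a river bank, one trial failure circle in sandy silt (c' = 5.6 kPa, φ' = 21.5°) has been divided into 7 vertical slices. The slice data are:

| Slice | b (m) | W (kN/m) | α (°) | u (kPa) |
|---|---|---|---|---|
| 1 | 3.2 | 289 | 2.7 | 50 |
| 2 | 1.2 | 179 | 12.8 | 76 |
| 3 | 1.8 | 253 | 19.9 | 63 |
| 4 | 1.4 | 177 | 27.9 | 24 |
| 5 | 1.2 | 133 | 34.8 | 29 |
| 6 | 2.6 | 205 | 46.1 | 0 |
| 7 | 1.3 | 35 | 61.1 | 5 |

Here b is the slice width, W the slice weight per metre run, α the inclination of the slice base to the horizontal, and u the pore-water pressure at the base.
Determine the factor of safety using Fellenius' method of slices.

FS = 0.73

Ordinary method of slices: FS = Σ[c'·Δl_i + (W_i cosα_i − u_i·Δl_i)·tanφ'] / Σ W_i sinα_i, with Δl_i = b_i / cosα_i.
Slice 1: Δl = 3.2/cos2.7° = 3.204 m; N'_1 = 289·cos2.7° − 50·3.204 = 128.5; c'Δl = 17.94; W sinα = 13.6
Slice 2: Δl = 1.2/cos12.8° = 1.231 m; N'_2 = 179·cos12.8° − 76·1.231 = 81.0; c'Δl = 6.89; W sinα = 39.7
Slice 3: Δl = 1.8/cos19.9° = 1.914 m; N'_3 = 253·cos19.9° − 63·1.914 = 117.3; c'Δl = 10.72; W sinα = 86.1
Slice 4: Δl = 1.4/cos27.9° = 1.584 m; N'_4 = 177·cos27.9° − 24·1.584 = 118.4; c'Δl = 8.87; W sinα = 82.8
Slice 5: Δl = 1.2/cos34.8° = 1.461 m; N'_5 = 133·cos34.8° − 29·1.461 = 66.8; c'Δl = 8.18; W sinα = 75.9
Slice 6: Δl = 2.6/cos46.1° = 3.750 m; N'_6 = 205·cos46.1° − 0·3.750 = 142.1; c'Δl = 21.00; W sinα = 147.7
Slice 7: Δl = 1.3/cos61.1° = 2.690 m; N'_7 = 35·cos61.1° − 5·2.690 = 3.5; c'Δl = 15.06; W sinα = 30.6
Σc'Δl = 88.7 kN/m; ΣN' = 657.7 kN/m; ΣW sinα = 476.5 kN/m
Resisting = 88.7 + 657.7·tan21.5° = 88.7 + 259.1 = 347.7 kN/m
FS = 347.7 / 476.5 = 0.730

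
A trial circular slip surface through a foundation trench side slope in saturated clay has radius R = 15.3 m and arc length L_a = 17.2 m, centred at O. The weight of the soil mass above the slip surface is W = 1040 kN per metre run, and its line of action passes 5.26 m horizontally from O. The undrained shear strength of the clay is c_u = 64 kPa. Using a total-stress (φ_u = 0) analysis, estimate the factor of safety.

FS = 3.08

Taking moments about the centre O, the resisting moment is provided by the undrained shear strength acting along the arc:
M_R = c_u·L_a·R = 64·17.20·15.3 = 16842.2 kN·m/m
M_D = W·d = 1040·5.26 = 5470.4 kN·m/m
FS = M_R / M_D = 16842.2 / 5470.4 = 3.079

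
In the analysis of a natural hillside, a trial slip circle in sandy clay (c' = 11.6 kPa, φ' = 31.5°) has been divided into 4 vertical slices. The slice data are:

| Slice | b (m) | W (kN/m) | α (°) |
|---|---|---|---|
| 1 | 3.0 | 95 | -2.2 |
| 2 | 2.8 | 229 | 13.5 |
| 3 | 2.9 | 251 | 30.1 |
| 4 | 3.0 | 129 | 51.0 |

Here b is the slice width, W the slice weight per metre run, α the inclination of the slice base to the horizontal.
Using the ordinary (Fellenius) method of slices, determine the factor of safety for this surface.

FS = 1.96

Ordinary method of slices: FS = Σ[c'·Δl_i + (W_i cosα_i)·tanφ'] / Σ W_i sinα_i, with Δl_i = b_i / cosα_i.
Slice 1: Δl = 3.0/cos(-2.2°) = 3.002 m; N'_1 = 95·cos(-2.2°) = 94.9; c'Δl = 34.83; W sinα = -3.6
Slice 2: Δl = 2.8/cos13.5° = 2.880 m; N'_2 = 229·cos13.5° = 222.7; c'Δl = 33.40; W sinα = 53.5
Slice 3: Δl = 2.9/cos30.1° = 3.352 m; N'_3 = 251·cos30.1° = 217.2; c'Δl = 38.88; W sinα = 125.9
Slice 4: Δl = 3.0/cos51.0° = 4.767 m; N'_4 = 129·cos51.0° = 81.2; c'Δl = 55.30; W sinα = 100.3
Σc'Δl = 162.4 kN/m; ΣN' = 615.9 kN/m; ΣW sinα = 275.9 kN/m
Resisting = 162.4 + 615.9·tan31.5° = 162.4 + 377.4 = 539.9 kN/m
FS = 539.9 / 275.9 = 1.956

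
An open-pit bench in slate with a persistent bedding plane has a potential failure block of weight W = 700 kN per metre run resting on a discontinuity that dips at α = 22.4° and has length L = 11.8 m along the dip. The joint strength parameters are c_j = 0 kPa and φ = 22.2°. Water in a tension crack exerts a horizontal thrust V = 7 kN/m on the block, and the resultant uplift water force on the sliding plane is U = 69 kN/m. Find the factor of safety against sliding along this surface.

Resolving the block weight along and normal to the plane and applying the Mohr–Coulomb strength on the joint:
N' = W cosα − U − V sinα = 700·cos22.4° − 69 − 7·sin22.4° = 575.5 kN/m
Driving force T = W sinα + V cosα = 700·sin22.4° + 7·cos22.4° = 273.2 kN/m
Resisting force R = c_j·L + N'·tanφ = 0·11.8 + 575.5·tan22.2° = 0.0 + 234.9 = 234.9 kN/m
FS = R / T = 234.9 / 273.2 = 0.860

FS = 0.86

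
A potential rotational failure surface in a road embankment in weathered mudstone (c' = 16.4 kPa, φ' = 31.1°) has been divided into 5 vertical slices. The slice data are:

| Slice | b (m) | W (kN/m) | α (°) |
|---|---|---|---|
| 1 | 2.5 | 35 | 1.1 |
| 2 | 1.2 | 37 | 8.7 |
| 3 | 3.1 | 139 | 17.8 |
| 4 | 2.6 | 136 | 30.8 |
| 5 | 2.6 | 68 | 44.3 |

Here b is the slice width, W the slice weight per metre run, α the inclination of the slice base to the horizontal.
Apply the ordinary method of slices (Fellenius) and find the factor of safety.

Ordinary method of slices: FS = Σ[c'·Δl_i + (W_i cosα_i)·tanφ'] / Σ W_i sinα_i, with Δl_i = b_i / cosα_i.
Slice 1: Δl = 2.5/cos1.1° = 2.500 m; N'_1 = 35·cos1.1° = 35.0; c'Δl = 41.01; W sinα = 0.7
Slice 2: Δl = 1.2/cos8.7° = 1.214 m; N'_2 = 37·cos8.7° = 36.6; c'Δl = 19.91; W sinα = 5.6
Slice 3: Δl = 3.1/cos17.8° = 3.256 m; N'_3 = 139·cos17.8° = 132.3; c'Δl = 53.40; W sinα = 42.5
Slice 4: Δl = 2.6/cos30.8° = 3.027 m; N'_4 = 136·cos30.8° = 116.8; c'Δl = 49.64; W sinα = 69.6
Slice 5: Δl = 2.6/cos44.3° = 3.633 m; N'_5 = 68·cos44.3° = 48.7; c'Δl = 59.58; W sinα = 47.5
Σc'Δl = 223.5 kN/m; ΣN' = 369.4 kN/m; ΣW sinα = 165.9 kN/m
Resisting = 223.5 + 369.4·tan31.1° = 223.5 + 222.8 = 446.4 kN/m
FS = 446.4 / 165.9 = 2.691

FS = 2.69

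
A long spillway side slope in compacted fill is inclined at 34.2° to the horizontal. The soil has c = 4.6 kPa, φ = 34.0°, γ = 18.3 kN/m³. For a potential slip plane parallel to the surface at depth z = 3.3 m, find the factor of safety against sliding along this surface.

For an infinite slope with a slip plane parallel to the surface (no pore pressure): FS = [c + γz cos²β tanφ] / [γz sinβ cosβ].
γz = 18.3·3.3 = 60.39 kN/m²
Numerator = 4.6 + 60.39·cos²34.2°·tan34.0° = 4.6 + 60.39·0.6841·0.6745 = 32.464 kPa
Denominator = 60.39·sin34.2°·cos34.2° = 60.39·0.5621·0.8271 = 28.075 kPa
FS = 32.464 / 28.075 = 1.156

FS = 1.16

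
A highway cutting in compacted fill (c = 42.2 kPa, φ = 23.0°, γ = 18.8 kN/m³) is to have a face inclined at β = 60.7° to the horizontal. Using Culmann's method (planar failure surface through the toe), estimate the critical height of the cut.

H_c = 34.52 m

Culmann's analysis gives the critical failure plane at α_cr = (β + φ)/2 = (60.7 + 23.0)/2 = 41.9°, and the critical height
H_c = (4c/γ) · sinβ cosφ / [1 − cos(β − φ)]
    = (4·42.2/18.8) · sin60.7°·cos23.0° / [1 − cos(37.7°)]
    = 8.979 · 0.8721·0.9205 / [1 − 0.7912]
    = 8.979 · 0.8027 / 0.2088
    = 34.52 m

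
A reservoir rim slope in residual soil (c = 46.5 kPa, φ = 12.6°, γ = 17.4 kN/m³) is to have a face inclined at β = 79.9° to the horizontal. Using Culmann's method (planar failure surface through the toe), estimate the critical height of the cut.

H_c = 16.72 m

Culmann's analysis gives the critical failure plane at α_cr = (β + φ)/2 = (79.9 + 12.6)/2 = 46.2°, and the critical height
H_c = (4c/γ) · sinβ cosφ / [1 − cos(β − φ)]
    = (4·46.5/17.4) · sin79.9°·cos12.6° / [1 − cos(67.3°)]
    = 10.690 · 0.9845·0.9759 / [1 − 0.3859]
    = 10.690 · 0.9608 / 0.6141
    = 16.72 m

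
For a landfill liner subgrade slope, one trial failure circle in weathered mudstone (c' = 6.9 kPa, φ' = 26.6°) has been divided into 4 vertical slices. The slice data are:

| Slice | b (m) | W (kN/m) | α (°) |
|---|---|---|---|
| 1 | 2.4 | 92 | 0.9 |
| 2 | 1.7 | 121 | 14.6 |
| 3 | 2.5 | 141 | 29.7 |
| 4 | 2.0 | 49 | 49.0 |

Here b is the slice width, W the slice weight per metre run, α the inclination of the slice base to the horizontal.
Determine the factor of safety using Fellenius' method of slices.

Ordinary method of slices: FS = Σ[c'·Δl_i + (W_i cosα_i)·tanφ'] / Σ W_i sinα_i, with Δl_i = b_i / cosα_i.
Slice 1: Δl = 2.4/cos0.9° = 2.400 m; N'_1 = 92·cos0.9° = 92.0; c'Δl = 16.56; W sinα = 1.4
Slice 2: Δl = 1.7/cos14.6° = 1.757 m; N'_2 = 121·cos14.6° = 117.1; c'Δl = 12.12; W sinα = 30.5
Slice 3: Δl = 2.5/cos29.7° = 2.878 m; N'_3 = 141·cos29.7° = 122.5; c'Δl = 19.86; W sinα = 69.9
Slice 4: Δl = 2.0/cos49.0° = 3.049 m; N'_4 = 49·cos49.0° = 32.1; c'Δl = 21.03; W sinα = 37.0
Σc'Δl = 69.6 kN/m; ΣN' = 363.7 kN/m; ΣW sinα = 138.8 kN/m
Resisting = 69.6 + 363.7·tan26.6° = 69.6 + 182.1 = 251.7 kN/m
FS = 251.7 / 138.8 = 1.814

FS = 1.81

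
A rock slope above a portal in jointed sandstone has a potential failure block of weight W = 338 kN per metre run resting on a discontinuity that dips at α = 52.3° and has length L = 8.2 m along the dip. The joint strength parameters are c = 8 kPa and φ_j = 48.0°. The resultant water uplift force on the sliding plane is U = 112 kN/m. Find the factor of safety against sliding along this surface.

FS = 0.64

Resolving the block weight along and normal to the plane and applying the Mohr–Coulomb strength on the joint:
N' = W cosα − U = 338·cos52.3° − 112 = 94.7 kN/m
Driving force T = W sinα = 338·sin52.3° = 267.4 kN/m
Resisting force R = c·L + N'·tanφ_j = 8·8.2 + 94.7·tan48.0° = 65.6 + 105.2 = 170.8 kN/m
FS = R / T = 170.8 / 267.4 = 0.639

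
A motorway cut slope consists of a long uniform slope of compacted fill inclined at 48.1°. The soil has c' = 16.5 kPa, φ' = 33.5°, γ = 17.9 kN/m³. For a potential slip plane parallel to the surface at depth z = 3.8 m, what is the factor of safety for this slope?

For an infinite slope with a slip plane parallel to the surface (no pore pressure): FS = [c' + γz cos²β tanφ'] / [γz sinβ cosβ].
γz = 17.9·3.8 = 68.02 kN/m²
Numerator = 16.5 + 68.02·cos²48.1°·tan33.5° = 16.5 + 68.02·0.4460·0.6619 = 36.580 kPa
Denominator = 68.02·sin48.1°·cos48.1° = 68.02·0.7443·0.6678 = 33.811 kPa
FS = 36.580 / 33.811 = 1.082

FS = 1.08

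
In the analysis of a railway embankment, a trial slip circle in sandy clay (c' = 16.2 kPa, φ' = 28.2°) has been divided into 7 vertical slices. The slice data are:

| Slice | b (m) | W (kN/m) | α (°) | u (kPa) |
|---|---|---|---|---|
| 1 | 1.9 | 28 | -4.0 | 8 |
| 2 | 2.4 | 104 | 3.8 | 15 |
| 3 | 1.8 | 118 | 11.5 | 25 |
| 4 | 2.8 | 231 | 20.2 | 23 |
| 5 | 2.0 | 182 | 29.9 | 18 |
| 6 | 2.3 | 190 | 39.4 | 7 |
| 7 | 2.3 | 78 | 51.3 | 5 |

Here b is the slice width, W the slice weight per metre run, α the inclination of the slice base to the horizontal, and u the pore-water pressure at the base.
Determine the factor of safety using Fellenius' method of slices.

FS = 1.58

Ordinary method of slices: FS = Σ[c'·Δl_i + (W_i cosα_i − u_i·Δl_i)·tanφ'] / Σ W_i sinα_i, with Δl_i = b_i / cosα_i.
Slice 1: Δl = 1.9/cos(-4.0°) = 1.905 m; N'_1 = 28·cos(-4.0°) − 8·1.905 = 12.7; c'Δl = 30.86; W sinα = -2.0
Slice 2: Δl = 2.4/cos3.8° = 2.405 m; N'_2 = 104·cos3.8° − 15·2.405 = 67.7; c'Δl = 38.97; W sinα = 6.9
Slice 3: Δl = 1.8/cos11.5° = 1.837 m; N'_3 = 118·cos11.5° − 25·1.837 = 69.7; c'Δl = 29.76; W sinα = 23.5
Slice 4: Δl = 2.8/cos20.2° = 2.984 m; N'_4 = 231·cos20.2° − 23·2.984 = 148.2; c'Δl = 48.33; W sinα = 79.8
Slice 5: Δl = 2.0/cos29.9° = 2.307 m; N'_5 = 182·cos29.9° − 18·2.307 = 116.2; c'Δl = 37.37; W sinα = 90.7
Slice 6: Δl = 2.3/cos39.4° = 2.976 m; N'_6 = 190·cos39.4° − 7·2.976 = 126.0; c'Δl = 48.22; W sinα = 120.6
Slice 7: Δl = 2.3/cos51.3° = 3.679 m; N'_7 = 78·cos51.3° − 5·3.679 = 30.4; c'Δl = 59.59; W sinα = 60.9
Σc'Δl = 293.1 kN/m; ΣN' = 570.9 kN/m; ΣW sinα = 380.4 kN/m
Resisting = 293.1 + 570.9·tan28.2° = 293.1 + 306.1 = 599.2 kN/m
FS = 599.2 / 380.4 = 1.575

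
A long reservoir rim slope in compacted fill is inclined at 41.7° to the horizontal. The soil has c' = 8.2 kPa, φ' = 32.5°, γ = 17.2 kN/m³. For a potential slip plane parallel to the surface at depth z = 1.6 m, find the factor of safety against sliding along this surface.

For an infinite slope with a slip plane parallel to the surface (no pore pressure): FS = [c' + γz cos²β tanφ'] / [γz sinβ cosβ].
γz = 17.2·1.6 = 27.52 kN/m²
Numerator = 8.2 + 27.52·cos²41.7°·tan32.5° = 8.2 + 27.52·0.5575·0.6371 = 17.974 kPa
Denominator = 27.52·sin41.7°·cos41.7° = 27.52·0.6652·0.7466 = 13.669 kPa
FS = 17.974 / 13.669 = 1.315

FS = 1.31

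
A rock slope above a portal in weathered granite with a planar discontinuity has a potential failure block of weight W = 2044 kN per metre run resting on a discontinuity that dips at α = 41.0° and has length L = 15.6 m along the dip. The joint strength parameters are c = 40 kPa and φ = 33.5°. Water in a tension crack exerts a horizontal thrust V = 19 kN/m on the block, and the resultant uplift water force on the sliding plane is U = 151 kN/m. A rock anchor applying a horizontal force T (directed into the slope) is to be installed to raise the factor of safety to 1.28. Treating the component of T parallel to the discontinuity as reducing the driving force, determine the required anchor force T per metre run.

Resolving forces along and normal to the sliding plane, with the horizontal anchor force T adding T·sinα to the effective normal force and T·cosα acting up the plane against the driving force:
FS = [cL + (W cosα − U − V sinα + T sinα) tanφ] / [W sinα + V cosα − T cosα]
Without the anchor: N' = 1379.2 kN/m, driving T_d = 1355.3 kN/m, resisting R = 40·15.6 + 1379.2·tan33.5° = 1536.8 kN/m, FS = 1.13.
Setting FS = 1.28 and solving for T:
1.28·(1355.3 − T cos41.0°) = 1536.8 + T sin41.0°·tan33.5°
T·(sin41.0°·tan33.5° + 1.28·cos41.0°) = 1.28·1355.3 − 1536.8
T·(0.6561·0.6619 + 1.28·0.7547) = 1734.8 − 1536.8 = 198.0
T·1.4003 = 198.0
T = 141.4 kN/m

T = 141 kN/m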